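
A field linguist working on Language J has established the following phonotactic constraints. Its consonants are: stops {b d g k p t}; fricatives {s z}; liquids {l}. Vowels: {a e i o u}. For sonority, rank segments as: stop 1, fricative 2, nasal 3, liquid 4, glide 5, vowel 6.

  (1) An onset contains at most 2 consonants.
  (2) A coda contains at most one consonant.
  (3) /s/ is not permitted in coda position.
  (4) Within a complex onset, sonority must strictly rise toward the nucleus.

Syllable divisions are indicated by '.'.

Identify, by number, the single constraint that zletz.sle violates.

2

zletz.sle: syllable 1 coda /tz/ has 2 consonants (> 1).
This is a violation of constraint 2: "A coda contains at most one consonant."
The remaining constraints (1, 3, 4) are satisfied.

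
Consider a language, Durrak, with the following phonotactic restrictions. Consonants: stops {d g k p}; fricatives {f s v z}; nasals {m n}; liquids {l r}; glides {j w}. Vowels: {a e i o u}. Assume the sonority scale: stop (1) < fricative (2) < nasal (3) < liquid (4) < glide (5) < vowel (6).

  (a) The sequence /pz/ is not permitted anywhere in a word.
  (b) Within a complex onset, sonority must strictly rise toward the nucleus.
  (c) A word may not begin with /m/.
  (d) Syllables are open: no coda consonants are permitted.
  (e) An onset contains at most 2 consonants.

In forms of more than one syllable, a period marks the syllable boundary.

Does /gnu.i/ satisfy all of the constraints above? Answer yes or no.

yes

/gnu.i/ — σ1 onset /gn/ (1→3 rises), coda /∅/ ok; σ2 onset /∅/, coda /∅/ ok → phonotactically legal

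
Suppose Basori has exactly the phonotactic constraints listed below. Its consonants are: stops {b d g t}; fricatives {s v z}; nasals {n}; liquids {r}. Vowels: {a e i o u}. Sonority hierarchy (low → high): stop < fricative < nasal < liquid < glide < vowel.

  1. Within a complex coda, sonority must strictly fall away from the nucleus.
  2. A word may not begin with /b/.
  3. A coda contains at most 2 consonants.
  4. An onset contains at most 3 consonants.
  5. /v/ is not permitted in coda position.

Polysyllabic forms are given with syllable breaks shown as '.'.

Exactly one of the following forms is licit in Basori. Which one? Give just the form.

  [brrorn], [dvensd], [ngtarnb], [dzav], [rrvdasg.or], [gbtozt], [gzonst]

[gbtozt]

[brrorn] — violates constraint 2: word begins with /b/ → illicit
[dvensd] — violates constraint 3: syllable 1 coda /nsd/ has 3 consonants (> 2) → illicit
[ngtarnb] — violates constraint 3: syllable 1 coda /rnb/ has 3 consonants (> 2) → illicit
[dzav] — violates constraint 5: syllable 1 coda contains /v/ → illicit
[rrvdasg.or] — violates constraint 4: syllable 1 onset /rrvd/ has 4 consonants (> 3) → illicit
[gbtozt] — σ1 onset /gbt/ (3C), coda /zt/ (2→1 falls) ok → licit
[gzonst] — violates constraint 3: syllable 1 coda /nst/ has 3 consonants (> 2) → illicit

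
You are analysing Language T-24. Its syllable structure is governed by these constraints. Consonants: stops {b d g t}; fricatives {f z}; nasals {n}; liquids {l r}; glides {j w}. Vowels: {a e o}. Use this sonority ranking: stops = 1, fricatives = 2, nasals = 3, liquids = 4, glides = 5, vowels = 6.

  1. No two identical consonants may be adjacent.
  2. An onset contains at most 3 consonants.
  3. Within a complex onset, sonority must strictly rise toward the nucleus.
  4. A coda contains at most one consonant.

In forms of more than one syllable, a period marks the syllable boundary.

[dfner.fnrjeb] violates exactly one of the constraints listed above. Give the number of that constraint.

2

[dfner.fnrjeb]: syllable 2 onset /fnrj/ has 4 consonants (> 3).
This is a violation of constraint 2: "An onset contains at most 3 consonants."
The remaining constraints (1, 3, 4) are satisfied.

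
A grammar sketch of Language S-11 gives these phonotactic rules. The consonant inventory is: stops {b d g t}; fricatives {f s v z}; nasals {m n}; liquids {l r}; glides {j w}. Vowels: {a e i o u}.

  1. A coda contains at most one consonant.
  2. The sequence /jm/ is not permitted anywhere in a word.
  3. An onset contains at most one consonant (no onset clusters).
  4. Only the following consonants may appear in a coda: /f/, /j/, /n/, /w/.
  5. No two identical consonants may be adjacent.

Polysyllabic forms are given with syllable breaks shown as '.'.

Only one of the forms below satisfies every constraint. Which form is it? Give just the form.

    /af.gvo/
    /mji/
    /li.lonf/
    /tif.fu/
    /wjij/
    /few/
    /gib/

/af.gvo/ — violates constraint 3: syllable 2 onset /gv/ has 2 consonants (> 1) → not permitted
/mji/ — violates constraint 3: syllable 1 onset /mj/ has 2 consonants (> 1) → not permitted
/li.lonf/ — violates constraint 1: syllable 2 coda /nf/ has 2 consonants (> 1) → not permitted
/tif.fu/ — violates constraint 5: adjacent identical consonants /ff/ → not permitted
/wjij/ — violates constraint 3: syllable 1 onset /wj/ has 2 consonants (> 1) → not permitted
/few/ — σ1 onset /f/, coda /w/ ok → permitted
/gib/ — violates constraint 4: syllable 1 coda contains /b/, which is not a licensed coda consonant → not permitted

/few/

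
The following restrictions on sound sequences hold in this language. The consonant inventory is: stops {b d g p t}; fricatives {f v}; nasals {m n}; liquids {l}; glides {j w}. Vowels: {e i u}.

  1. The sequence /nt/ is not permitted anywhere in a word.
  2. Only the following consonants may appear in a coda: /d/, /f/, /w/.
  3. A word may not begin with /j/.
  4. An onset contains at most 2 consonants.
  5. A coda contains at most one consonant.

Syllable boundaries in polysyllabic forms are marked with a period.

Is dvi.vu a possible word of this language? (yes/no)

dvi.vu — σ1 onset /dv/ (2C), coda /∅/ ok; σ2 onset /v/, coda /∅/ ok → well-formed

yes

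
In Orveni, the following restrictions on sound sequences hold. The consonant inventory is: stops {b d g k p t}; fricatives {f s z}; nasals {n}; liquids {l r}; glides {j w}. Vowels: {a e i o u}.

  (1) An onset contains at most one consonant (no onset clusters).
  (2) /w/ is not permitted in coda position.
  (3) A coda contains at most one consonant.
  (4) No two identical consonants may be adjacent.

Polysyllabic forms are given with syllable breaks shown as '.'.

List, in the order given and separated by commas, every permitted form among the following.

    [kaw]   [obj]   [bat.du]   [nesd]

[bat.du]

[kaw] — violates constraint 2: syllable 1 coda contains /w/ → not permitted
[obj] — violates constraint 3: syllable 1 coda /bj/ has 2 consonants (> 1) → not permitted
[bat.du] — σ1 onset /b/, coda /t/ ok; σ2 onset /d/, coda /∅/ ok → permitted
[nesd] — violates constraint 3: syllable 1 coda /sd/ has 2 consonants (> 1) → not permitted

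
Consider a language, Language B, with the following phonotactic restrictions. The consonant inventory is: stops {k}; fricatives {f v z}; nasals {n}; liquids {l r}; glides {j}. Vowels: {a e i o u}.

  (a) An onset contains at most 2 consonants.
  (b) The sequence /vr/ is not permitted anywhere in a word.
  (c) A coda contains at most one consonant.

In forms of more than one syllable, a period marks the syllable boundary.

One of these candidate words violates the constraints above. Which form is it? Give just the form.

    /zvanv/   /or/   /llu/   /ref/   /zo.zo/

/zvanv/

/zvanv/ — violates constraint (c): syllable 1 coda /nv/ has 2 consonants (> 1) → not permitted
/or/ — σ1 onset /∅/, coda /r/ ok → permitted
/llu/ — σ1 onset /ll/ (2C), coda /∅/ ok → permitted
/ref/ — σ1 onset /r/, coda /f/ ok → permitted
/zo.zo/ — σ1 onset /z/, coda /∅/ ok; σ2 onset /z/, coda /∅/ ok → permitted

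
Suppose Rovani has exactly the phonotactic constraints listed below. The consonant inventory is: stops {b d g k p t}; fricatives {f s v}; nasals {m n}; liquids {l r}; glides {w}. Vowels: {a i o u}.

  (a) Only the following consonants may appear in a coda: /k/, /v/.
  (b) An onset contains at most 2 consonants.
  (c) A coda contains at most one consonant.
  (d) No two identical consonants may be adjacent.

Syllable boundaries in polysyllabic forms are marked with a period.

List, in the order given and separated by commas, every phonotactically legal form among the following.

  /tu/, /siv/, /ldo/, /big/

/tu/, /siv/, /ldo/

/tu/ — σ1 onset /t/, coda /∅/ ok → phonotactically legal
/siv/ — σ1 onset /s/, coda /v/ ok → phonotactically legal
/ldo/ — σ1 onset /ld/ (2C), coda /∅/ ok → phonotactically legal
/big/ — violates constraint (a): syllable 1 coda contains /g/, which is not a licensed coda consonant → phonotactically illegal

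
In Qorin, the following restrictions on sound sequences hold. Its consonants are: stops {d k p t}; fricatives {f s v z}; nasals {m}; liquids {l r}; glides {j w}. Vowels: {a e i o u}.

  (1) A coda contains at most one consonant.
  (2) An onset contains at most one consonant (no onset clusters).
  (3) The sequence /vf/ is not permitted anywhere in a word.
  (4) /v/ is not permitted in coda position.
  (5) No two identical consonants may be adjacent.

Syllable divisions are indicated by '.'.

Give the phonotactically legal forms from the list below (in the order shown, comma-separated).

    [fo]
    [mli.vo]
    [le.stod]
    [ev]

[fo]

[fo] — σ1 onset /f/, coda /∅/ ok → phonotactically legal
[mli.vo] — violates constraint 2: syllable 1 onset /ml/ has 2 consonants (> 1) → phonotactically illegal
[le.stod] — violates constraint 2: syllable 2 onset /st/ has 2 consonants (> 1) → phonotactically illegal
[ev] — violates constraint 4: syllable 1 coda contains /v/ → phonotactically illegal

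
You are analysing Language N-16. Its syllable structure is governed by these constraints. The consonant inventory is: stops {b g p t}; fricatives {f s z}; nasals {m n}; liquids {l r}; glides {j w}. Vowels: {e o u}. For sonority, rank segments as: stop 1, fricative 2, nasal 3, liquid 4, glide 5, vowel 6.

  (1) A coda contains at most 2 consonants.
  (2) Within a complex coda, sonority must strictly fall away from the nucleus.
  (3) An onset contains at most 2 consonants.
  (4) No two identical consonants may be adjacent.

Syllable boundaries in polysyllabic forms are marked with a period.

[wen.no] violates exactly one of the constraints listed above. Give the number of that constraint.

4

[wen.no]: adjacent identical consonants /nn/.
This is a violation of constraint 4: "No two identical consonants may be adjacent."
The remaining constraints (1, 2, 3) are satisfied.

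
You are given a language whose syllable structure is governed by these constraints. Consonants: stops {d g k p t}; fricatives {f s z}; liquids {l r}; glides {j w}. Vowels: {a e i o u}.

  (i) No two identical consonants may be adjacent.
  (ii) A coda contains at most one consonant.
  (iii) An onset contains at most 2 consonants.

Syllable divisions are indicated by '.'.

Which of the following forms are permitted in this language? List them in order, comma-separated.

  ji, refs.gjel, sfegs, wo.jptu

ji

ji — σ1 onset /j/, coda /∅/ ok → permitted
refs.gjel — violates constraint (ii): syllable 1 coda /fs/ has 2 consonants (> 1) → not permitted
sfegs — violates constraint (ii): syllable 1 coda /gs/ has 2 consonants (> 1) → not permitted
wo.jptu — violates constraint (iii): syllable 2 onset /jpt/ has 3 consonants (> 2) → not permitted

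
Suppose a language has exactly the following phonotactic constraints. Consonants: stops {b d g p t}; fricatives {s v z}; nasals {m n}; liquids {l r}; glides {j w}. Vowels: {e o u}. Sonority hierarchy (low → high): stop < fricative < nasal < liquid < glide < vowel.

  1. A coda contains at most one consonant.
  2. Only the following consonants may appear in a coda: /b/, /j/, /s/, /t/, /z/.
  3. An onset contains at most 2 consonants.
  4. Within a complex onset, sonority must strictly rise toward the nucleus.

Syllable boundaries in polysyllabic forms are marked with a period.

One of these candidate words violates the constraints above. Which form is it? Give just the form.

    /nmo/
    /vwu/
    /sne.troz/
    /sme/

/nmo/ — violates constraint 4: syllable 1 onset /nm/: /n/ (nasal, 3) → /m/ (nasal, 3) does not rise → phonotactically illegal
/vwu/ — σ1 onset /vw/ (2→5 rises), coda /∅/ ok → phonotactically legal
/sne.troz/ — σ1 onset /sn/ (2→3 rises), coda /∅/ ok; σ2 onset /tr/ (1→4 rises), coda /z/ ok → phonotactically legal
/sme/ — σ1 onset /sm/ (2→3 rises), coda /∅/ ok → phonotactically legal

/nmo/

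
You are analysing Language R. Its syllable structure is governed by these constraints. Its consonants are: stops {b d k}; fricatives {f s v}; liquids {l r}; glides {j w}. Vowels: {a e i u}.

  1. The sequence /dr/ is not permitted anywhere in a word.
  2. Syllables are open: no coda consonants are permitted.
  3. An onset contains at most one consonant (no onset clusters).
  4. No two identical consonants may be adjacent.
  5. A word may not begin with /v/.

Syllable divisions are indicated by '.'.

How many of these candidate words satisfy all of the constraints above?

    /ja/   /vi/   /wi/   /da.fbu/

/ja/ — σ1 onset /j/, coda /∅/ ok → well-formed
/vi/ — violates constraint 5: word begins with /v/ → ill-formed
/wi/ — σ1 onset /w/, coda /∅/ ok → well-formed
/da.fbu/ — violates constraint 3: syllable 2 onset /fb/ has 2 consonants (> 1) → ill-formed
Well-formed: /ja/, /wi/ → 2.

2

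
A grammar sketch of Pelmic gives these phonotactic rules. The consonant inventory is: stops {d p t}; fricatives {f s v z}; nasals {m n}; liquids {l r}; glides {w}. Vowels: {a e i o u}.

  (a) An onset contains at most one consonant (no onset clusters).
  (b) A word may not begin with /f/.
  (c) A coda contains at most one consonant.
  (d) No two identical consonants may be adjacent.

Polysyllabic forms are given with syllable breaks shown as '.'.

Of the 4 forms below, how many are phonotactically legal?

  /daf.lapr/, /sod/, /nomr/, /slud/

/daf.lapr/ — violates constraint (c): syllable 2 coda /pr/ has 2 consonants (> 1) → phonotactically illegal
/sod/ — σ1 onset /s/, coda /d/ ok → phonotactically legal
/nomr/ — violates constraint (c): syllable 1 coda /mr/ has 2 consonants (> 1) → phonotactically illegal
/slud/ — violates constraint (a): syllable 1 onset /sl/ has 2 consonants (> 1) → phonotactically illegal
Phonotactically legal: /sod/ → 1.

1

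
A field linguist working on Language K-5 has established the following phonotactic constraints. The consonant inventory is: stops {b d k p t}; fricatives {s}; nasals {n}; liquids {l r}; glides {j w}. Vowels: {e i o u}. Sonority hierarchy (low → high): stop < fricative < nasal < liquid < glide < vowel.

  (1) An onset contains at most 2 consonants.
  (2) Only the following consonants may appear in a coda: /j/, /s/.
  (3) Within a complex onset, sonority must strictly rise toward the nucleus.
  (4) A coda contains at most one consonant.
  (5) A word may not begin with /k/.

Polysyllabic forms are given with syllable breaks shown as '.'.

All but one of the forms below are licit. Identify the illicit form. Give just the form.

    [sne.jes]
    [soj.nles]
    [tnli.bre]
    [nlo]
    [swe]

[tnli.bre]

[sne.jes] — σ1 onset /sn/ (2→3 rises), coda /∅/ ok; σ2 onset /j/, coda /s/ ok → licit
[soj.nles] — σ1 onset /s/, coda /j/ ok; σ2 onset /nl/ (3→4 rises), coda /s/ ok → licit
[tnli.bre] — violates constraint 1: syllable 1 onset /tnl/ has 3 consonants (> 2) → illicit
[nlo] — σ1 onset /nl/ (3→4 rises), coda /∅/ ok → licit
[swe] — σ1 onset /sw/ (2→5 rises), coda /∅/ ok → licit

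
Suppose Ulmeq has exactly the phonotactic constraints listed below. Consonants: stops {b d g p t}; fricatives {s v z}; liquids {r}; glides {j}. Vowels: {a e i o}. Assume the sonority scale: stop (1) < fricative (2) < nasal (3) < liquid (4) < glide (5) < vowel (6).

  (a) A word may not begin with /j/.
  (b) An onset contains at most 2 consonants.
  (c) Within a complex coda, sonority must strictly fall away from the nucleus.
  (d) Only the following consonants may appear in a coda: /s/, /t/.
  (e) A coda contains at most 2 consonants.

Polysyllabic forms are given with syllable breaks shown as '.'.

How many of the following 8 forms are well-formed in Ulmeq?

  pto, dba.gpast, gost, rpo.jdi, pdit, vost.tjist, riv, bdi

pto — σ1 onset /pt/ (2C), coda /∅/ ok → well-formed
dba.gpast — σ1 onset /db/ (2C), coda /∅/ ok; σ2 onset /gp/ (2C), coda /st/ (2→1 falls) ok → well-formed
gost — σ1 onset /g/, coda /st/ (2→1 falls) ok → well-formed
rpo.jdi — σ1 onset /rp/ (2C), coda /∅/ ok; σ2 onset /jd/ (2C), coda /∅/ ok → well-formed
pdit — σ1 onset /pd/ (2C), coda /t/ ok → well-formed
vost.tjist — σ1 onset /v/, coda /st/ (2→1 falls) ok; σ2 onset /tj/ (2C), coda /st/ (2→1 falls) ok → well-formed
riv — violates constraint (d): syllable 1 coda contains /v/, which is not a licensed coda consonant → ill-formed
bdi — σ1 onset /bd/ (2C), coda /∅/ ok → well-formed
Well-formed: pto, dba.gpast, gost, rpo.jdi, pdit, vost.tjist, bdi → 7.

7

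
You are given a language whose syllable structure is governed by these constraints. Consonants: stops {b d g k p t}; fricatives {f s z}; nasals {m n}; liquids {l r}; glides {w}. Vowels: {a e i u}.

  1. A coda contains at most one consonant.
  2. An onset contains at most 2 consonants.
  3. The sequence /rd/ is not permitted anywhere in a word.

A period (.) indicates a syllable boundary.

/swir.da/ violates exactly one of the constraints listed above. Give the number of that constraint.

3

/swir.da/: contains banned sequence /rd/.
This is a violation of constraint 3: "The sequence /rd/ is not permitted anywhere in a word."
The remaining constraints (1, 2) are satisfied.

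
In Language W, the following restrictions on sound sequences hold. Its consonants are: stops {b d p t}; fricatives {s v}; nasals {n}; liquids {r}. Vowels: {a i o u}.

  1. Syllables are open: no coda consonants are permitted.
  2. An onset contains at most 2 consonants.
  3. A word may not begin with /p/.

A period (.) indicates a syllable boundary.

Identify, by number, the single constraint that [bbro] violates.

2

[bbro]: syllable 1 onset /bbr/ has 3 consonants (> 2).
This is a violation of constraint 2: "An onset contains at most 2 consonants."
The remaining constraints (1, 3) are satisfied.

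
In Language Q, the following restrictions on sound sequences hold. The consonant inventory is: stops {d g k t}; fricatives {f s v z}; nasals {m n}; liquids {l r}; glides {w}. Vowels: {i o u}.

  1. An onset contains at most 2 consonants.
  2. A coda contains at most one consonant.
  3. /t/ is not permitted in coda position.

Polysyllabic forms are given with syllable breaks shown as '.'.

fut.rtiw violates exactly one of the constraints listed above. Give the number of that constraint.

3

fut.rtiw: syllable 1 coda contains /t/.
This is a violation of constraint 3: "/t/ is not permitted in coda position."
The remaining constraints (1, 2) are satisfied.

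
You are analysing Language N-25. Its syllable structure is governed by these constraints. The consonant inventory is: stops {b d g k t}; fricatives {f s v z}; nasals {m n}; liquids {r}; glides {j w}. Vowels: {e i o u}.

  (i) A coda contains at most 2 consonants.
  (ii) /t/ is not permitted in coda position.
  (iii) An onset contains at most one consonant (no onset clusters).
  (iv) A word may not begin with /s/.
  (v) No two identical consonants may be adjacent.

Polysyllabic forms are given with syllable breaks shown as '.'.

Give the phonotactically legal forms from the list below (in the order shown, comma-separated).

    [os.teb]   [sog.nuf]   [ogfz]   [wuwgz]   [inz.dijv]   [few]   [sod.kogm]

[os.teb], [inz.dijv], [few]

[os.teb] — σ1 onset /∅/, coda /s/ ok; σ2 onset /t/, coda /b/ ok → phonotactically legal
[sog.nuf] — violates constraint (iv): word begins with /s/ → phonotactically illegal
[ogfz] — violates constraint (i): syllable 1 coda /gfz/ has 3 consonants (> 2) → phonotactically illegal
[wuwgz] — violates constraint (i): syllable 1 coda /wgz/ has 3 consonants (> 2) → phonotactically illegal
[inz.dijv] — σ1 onset /∅/, coda /nz/ (2C) ok; σ2 onset /d/, coda /jv/ (2C) ok → phonotactically legal
[few] — σ1 onset /f/, coda /w/ ok → phonotactically legal
[sod.kogm] — violates constraint (iv): word begins with /s/ → phonotactically illegal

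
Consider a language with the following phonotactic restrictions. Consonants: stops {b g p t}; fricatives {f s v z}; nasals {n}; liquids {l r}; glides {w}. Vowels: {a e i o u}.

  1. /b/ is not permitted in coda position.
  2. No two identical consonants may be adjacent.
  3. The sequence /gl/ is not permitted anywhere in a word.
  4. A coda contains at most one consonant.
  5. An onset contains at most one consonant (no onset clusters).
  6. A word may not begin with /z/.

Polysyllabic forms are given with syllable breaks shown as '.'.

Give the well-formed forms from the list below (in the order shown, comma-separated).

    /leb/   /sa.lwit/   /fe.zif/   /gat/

/leb/ — violates constraint 1: syllable 1 coda contains /b/ → ill-formed
/sa.lwit/ — violates constraint 5: syllable 2 onset /lw/ has 2 consonants (> 1) → ill-formed
/fe.zif/ — σ1 onset /f/, coda /∅/ ok; σ2 onset /z/, coda /f/ ok → well-formed
/gat/ — σ1 onset /g/, coda /t/ ok → well-formed

/fe.zif/, /gat/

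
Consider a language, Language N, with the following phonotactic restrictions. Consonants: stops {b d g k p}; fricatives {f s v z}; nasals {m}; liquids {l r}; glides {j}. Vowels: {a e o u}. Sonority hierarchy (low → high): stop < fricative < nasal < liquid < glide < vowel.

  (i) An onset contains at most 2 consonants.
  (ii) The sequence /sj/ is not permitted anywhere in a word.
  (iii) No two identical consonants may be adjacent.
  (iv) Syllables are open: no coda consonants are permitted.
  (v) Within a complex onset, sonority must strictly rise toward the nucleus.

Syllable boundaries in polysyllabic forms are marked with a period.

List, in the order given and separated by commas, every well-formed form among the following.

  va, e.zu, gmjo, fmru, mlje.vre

va, e.zu

va — σ1 onset /v/, coda /∅/ ok → well-formed
e.zu — σ1 onset /∅/, coda /∅/ ok; σ2 onset /z/, coda /∅/ ok → well-formed
gmjo — violates constraint (i): syllable 1 onset /gmj/ has 3 consonants (> 2) → ill-formed
fmru — violates constraint (i): syllable 1 onset /fmr/ has 3 consonants (> 2) → ill-formed
mlje.vre — violates constraint (i): syllable 1 onset /mlj/ has 3 consonants (> 2) → ill-formed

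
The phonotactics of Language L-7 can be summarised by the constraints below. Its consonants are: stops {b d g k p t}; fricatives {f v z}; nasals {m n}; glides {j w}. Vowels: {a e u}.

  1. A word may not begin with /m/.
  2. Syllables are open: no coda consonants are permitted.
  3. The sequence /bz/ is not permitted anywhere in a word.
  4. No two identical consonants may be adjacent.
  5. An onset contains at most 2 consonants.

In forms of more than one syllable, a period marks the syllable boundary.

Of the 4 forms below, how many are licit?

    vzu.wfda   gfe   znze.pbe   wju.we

2

vzu.wfda — violates constraint 5: syllable 2 onset /wfd/ has 3 consonants (> 2) → illicit
gfe — σ1 onset /gf/ (2C), coda /∅/ ok → licit
znze.pbe — violates constraint 5: syllable 1 onset /znz/ has 3 consonants (> 2) → illicit
wju.we — σ1 onset /wj/ (2C), coda /∅/ ok; σ2 onset /w/, coda /∅/ ok → licit
Licit: gfe, wju.we → 2.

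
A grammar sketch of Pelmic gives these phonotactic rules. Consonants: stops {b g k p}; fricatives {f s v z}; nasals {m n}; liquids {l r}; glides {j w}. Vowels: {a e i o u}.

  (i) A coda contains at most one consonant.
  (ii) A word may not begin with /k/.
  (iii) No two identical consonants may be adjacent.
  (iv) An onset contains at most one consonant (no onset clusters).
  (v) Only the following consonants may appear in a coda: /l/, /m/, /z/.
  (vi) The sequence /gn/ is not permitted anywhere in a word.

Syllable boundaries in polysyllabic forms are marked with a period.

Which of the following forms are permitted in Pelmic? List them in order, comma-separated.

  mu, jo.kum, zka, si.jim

mu — σ1 onset /m/, coda /∅/ ok → permitted
jo.kum — σ1 onset /j/, coda /∅/ ok; σ2 onset /k/, coda /m/ ok → permitted
zka — violates constraint (iv): syllable 1 onset /zk/ has 2 consonants (> 1) → not permitted
si.jim — σ1 onset /s/, coda /∅/ ok; σ2 onset /j/, coda /m/ ok → permitted

mu, jo.kum, si.jim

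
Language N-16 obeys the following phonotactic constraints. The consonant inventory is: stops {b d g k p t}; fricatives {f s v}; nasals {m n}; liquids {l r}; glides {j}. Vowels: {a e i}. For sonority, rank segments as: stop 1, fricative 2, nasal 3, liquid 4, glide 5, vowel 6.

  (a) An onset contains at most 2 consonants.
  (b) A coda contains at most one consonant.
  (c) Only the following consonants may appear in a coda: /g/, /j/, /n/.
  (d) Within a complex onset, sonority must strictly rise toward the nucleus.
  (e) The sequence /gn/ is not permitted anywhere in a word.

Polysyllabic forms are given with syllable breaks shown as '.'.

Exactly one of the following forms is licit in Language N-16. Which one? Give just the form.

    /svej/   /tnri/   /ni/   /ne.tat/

/svej/ — violates constraint (d): syllable 1 onset /sv/: /s/ (fricative, 2) → /v/ (fricative, 2) does not rise → illicit
/tnri/ — violates constraint (a): syllable 1 onset /tnr/ has 3 consonants (> 2) → illicit
/ni/ — σ1 onset /n/, coda /∅/ ok → licit
/ne.tat/ — violates constraint (c): syllable 2 coda contains /t/, which is not a licensed coda consonant → illicit

/ni/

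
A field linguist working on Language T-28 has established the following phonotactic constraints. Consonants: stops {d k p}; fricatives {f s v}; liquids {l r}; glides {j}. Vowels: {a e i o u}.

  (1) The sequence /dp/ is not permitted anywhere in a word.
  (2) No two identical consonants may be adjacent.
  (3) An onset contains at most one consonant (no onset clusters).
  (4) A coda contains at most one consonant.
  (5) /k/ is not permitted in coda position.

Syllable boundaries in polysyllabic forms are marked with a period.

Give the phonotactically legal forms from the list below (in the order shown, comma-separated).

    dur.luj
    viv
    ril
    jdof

dur.luj — σ1 onset /d/, coda /r/ ok; σ2 onset /l/, coda /j/ ok → phonotactically legal
viv — σ1 onset /v/, coda /v/ ok → phonotactically legal
ril — σ1 onset /r/, coda /l/ ok → phonotactically legal
jdof — violates constraint 3: syllable 1 onset /jd/ has 2 consonants (> 1) → phonotactically illegal

dur.luj, viv, ril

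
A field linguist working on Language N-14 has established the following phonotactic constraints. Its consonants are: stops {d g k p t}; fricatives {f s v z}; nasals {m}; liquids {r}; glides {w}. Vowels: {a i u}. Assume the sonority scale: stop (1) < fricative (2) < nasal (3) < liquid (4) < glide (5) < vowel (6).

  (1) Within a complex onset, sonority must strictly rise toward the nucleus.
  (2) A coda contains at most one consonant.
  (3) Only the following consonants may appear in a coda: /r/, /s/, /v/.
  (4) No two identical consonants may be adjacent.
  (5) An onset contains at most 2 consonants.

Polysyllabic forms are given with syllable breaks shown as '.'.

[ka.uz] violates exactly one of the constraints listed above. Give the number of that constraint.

[ka.uz]: syllable 2 coda contains /z/, which is not a licensed coda consonant.
This is a violation of constraint 3: "Only the following consonants may appear in a coda: /r/, /s/, /v/."
The remaining constraints (1, 2, 4, 5) are satisfied.

3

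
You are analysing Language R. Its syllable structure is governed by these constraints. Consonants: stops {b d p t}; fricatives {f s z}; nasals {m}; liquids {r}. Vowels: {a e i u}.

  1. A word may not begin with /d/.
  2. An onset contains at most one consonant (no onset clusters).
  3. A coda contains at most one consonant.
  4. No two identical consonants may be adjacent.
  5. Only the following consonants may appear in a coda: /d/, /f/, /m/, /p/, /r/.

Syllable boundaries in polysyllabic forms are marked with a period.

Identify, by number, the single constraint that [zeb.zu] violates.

5

[zeb.zu]: syllable 1 coda contains /b/, which is not a licensed coda consonant.
This is a violation of constraint 5: "Only the following consonants may appear in a coda: /d/, /f/, /m/, /p/, /r/."
The remaining constraints (1, 2, 3, 4) are satisfied.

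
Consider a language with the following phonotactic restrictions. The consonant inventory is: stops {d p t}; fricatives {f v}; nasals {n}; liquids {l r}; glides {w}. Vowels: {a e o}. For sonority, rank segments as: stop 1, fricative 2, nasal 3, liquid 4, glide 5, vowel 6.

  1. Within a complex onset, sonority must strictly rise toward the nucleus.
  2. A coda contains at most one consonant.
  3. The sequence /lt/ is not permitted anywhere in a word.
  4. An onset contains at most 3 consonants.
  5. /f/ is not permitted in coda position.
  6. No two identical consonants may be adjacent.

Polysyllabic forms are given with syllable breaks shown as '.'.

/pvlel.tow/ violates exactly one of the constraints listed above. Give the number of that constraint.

3

/pvlel.tow/: contains banned sequence /lt/.
This is a violation of constraint 3: "The sequence /lt/ is not permitted anywhere in a word."
The remaining constraints (1, 2, 4, 5, 6) are satisfied.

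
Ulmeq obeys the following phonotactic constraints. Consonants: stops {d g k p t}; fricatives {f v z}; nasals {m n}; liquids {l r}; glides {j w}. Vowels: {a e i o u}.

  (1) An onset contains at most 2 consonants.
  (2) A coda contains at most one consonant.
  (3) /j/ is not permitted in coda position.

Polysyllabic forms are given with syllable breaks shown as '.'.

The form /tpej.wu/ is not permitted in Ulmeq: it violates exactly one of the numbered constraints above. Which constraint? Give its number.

/tpej.wu/: syllable 1 coda contains /j/.
This is a violation of constraint 3: "/j/ is not permitted in coda position."
The remaining constraints (1, 2) are satisfied.

3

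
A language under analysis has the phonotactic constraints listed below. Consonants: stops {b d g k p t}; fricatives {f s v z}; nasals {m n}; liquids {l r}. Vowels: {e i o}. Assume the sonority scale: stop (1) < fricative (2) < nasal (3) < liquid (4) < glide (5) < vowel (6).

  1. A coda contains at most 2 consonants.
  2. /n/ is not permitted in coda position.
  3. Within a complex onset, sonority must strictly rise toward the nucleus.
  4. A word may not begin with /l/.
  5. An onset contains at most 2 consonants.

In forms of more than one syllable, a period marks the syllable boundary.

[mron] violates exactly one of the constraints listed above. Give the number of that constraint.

2

[mron]: syllable 1 coda contains /n/.
This is a violation of constraint 2: "/n/ is not permitted in coda position."
The remaining constraints (1, 3, 4, 5) are satisfied.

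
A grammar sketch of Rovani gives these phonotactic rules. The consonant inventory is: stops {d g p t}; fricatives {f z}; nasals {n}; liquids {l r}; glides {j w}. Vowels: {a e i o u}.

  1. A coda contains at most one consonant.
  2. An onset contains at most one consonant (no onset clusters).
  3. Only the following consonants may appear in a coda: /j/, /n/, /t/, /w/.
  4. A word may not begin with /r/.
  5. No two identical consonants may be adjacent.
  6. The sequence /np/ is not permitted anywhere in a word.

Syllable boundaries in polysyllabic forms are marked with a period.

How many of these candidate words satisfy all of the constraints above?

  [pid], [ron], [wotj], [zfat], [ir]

0

[pid] — violates constraint 3: syllable 1 coda contains /d/, which is not a licensed coda consonant → not permitted
[ron] — violates constraint 4: word begins with /r/ → not permitted
[wotj] — violates constraint 1: syllable 1 coda /tj/ has 2 consonants (> 1) → not permitted
[zfat] — violates constraint 2: syllable 1 onset /zf/ has 2 consonants (> 1) → not permitted
[ir] — violates constraint 3: syllable 1 coda contains /r/, which is not a licensed coda consonant → not permitted
No form is permitted → 0.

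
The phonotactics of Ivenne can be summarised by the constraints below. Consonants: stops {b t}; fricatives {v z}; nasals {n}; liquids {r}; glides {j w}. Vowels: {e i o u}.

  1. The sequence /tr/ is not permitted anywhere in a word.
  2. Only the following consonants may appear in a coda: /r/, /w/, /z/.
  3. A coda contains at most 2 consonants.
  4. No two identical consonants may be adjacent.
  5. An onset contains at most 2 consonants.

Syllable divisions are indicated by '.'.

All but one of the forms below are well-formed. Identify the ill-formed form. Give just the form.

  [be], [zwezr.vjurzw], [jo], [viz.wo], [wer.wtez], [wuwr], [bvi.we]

[zwezr.vjurzw]

[be] — σ1 onset /b/, coda /∅/ ok → well-formed
[zwezr.vjurzw] — violates constraint 3: syllable 2 coda /rzw/ has 3 consonants (> 2) → ill-formed
[jo] — σ1 onset /j/, coda /∅/ ok → well-formed
[viz.wo] — σ1 onset /v/, coda /z/ ok; σ2 onset /w/, coda /∅/ ok → well-formed
[wer.wtez] — σ1 onset /w/, coda /r/ ok; σ2 onset /wt/ (2C), coda /z/ ok → well-formed
[wuwr] — σ1 onset /w/, coda /wr/ (2C) ok → well-formed
[bvi.we] — σ1 onset /bv/ (2C), coda /∅/ ok; σ2 onset /w/, coda /∅/ ok → well-formed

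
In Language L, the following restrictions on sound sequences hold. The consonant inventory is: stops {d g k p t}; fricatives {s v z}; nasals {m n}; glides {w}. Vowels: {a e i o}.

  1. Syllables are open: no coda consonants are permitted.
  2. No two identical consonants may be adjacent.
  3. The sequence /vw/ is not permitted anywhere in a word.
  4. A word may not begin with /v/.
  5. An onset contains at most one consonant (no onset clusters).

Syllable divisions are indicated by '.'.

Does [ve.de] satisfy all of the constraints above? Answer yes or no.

no

[ve.de] — violates constraint 4: word begins with /v/ → illicit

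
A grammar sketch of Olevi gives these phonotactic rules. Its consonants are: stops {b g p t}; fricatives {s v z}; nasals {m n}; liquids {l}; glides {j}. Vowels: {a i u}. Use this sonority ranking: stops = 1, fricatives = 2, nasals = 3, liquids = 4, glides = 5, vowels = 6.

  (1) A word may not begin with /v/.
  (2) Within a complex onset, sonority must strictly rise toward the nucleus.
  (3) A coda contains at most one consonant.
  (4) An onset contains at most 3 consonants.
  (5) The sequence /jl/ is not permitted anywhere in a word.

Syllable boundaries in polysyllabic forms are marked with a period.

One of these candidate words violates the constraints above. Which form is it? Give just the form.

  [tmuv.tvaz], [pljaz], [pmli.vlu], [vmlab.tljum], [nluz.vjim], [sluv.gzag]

[vmlab.tljum]

[tmuv.tvaz] — σ1 onset /tm/ (1→3 rises), coda /v/ ok; σ2 onset /tv/ (1→2 rises), coda /z/ ok → permitted
[pljaz] — σ1 onset /plj/ (1→4→5 rises), coda /z/ ok → permitted
[pmli.vlu] — σ1 onset /pml/ (1→3→4 rises), coda /∅/ ok; σ2 onset /vl/ (2→4 rises), coda /∅/ ok → permitted
[vmlab.tljum] — violates constraint 1: word begins with /v/ → not permitted
[nluz.vjim] — σ1 onset /nl/ (3→4 rises), coda /z/ ok; σ2 onset /vj/ (2→5 rises), coda /m/ ok → permitted
[sluv.gzag] — σ1 onset /sl/ (2→4 rises), coda /v/ ok; σ2 onset /gz/ (1→2 rises), coda /g/ ok → permitted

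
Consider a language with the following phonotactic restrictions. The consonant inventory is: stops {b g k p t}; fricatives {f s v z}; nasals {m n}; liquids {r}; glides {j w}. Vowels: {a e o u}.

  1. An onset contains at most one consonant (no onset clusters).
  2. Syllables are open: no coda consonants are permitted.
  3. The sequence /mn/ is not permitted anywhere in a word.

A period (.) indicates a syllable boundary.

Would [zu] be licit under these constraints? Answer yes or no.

[zu] — σ1 onset /z/, coda /∅/ ok → licit

yes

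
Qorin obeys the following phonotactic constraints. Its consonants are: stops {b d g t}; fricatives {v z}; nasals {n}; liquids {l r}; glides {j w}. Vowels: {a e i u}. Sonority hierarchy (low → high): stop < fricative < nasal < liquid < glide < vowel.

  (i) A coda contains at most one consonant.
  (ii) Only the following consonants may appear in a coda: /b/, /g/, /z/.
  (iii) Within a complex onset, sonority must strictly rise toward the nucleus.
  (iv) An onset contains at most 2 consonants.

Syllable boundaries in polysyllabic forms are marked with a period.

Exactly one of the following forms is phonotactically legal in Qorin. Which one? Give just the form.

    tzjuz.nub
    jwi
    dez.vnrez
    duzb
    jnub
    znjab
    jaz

jaz

tzjuz.nub — violates constraint (iv): syllable 1 onset /tzj/ has 3 consonants (> 2) → phonotactically illegal
jwi — violates constraint (iii): syllable 1 onset /jw/: /j/ (glide, 5) → /w/ (glide, 5) does not rise → phonotactically illegal
dez.vnrez — violates constraint (iv): syllable 2 onset /vnr/ has 3 consonants (> 2) → phonotactically illegal
duzb — violates constraint (i): syllable 1 coda /zb/ has 2 consonants (> 1) → phonotactically illegal
jnub — violates constraint (iii): syllable 1 onset /jn/: /j/ (glide, 5) → /n/ (nasal, 3) does not rise → phonotactically illegal
znjab — violates constraint (iv): syllable 1 onset /znj/ has 3 consonants (> 2) → phonotactically illegal
jaz — σ1 onset /j/, coda /z/ ok → phonotactically legal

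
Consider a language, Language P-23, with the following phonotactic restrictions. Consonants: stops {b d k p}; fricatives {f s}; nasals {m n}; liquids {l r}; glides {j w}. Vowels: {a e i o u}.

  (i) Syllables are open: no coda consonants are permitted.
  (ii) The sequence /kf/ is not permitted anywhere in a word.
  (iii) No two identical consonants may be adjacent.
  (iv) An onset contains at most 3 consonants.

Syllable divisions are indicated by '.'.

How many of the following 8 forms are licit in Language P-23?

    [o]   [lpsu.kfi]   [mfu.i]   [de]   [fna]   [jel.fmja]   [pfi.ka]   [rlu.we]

[o] — σ1 onset /∅/, coda /∅/ ok → licit
[lpsu.kfi] — violates constraint (ii): contains banned sequence /kf/ → illicit
[mfu.i] — σ1 onset /mf/ (2C), coda /∅/ ok; σ2 onset /∅/, coda /∅/ ok → licit
[de] — σ1 onset /d/, coda /∅/ ok → licit
[fna] — σ1 onset /fn/ (2C), coda /∅/ ok → licit
[jel.fmja] — violates constraint (i): syllable 1 coda /l/ has 1 consonant (> 0) → illicit
[pfi.ka] — σ1 onset /pf/ (2C), coda /∅/ ok; σ2 onset /k/, coda /∅/ ok → licit
[rlu.we] — σ1 onset /rl/ (2C), coda /∅/ ok; σ2 onset /w/, coda /∅/ ok → licit
Licit: [o], [mfu.i], [de], [fna], [pfi.ka], [rlu.we] → 6.

6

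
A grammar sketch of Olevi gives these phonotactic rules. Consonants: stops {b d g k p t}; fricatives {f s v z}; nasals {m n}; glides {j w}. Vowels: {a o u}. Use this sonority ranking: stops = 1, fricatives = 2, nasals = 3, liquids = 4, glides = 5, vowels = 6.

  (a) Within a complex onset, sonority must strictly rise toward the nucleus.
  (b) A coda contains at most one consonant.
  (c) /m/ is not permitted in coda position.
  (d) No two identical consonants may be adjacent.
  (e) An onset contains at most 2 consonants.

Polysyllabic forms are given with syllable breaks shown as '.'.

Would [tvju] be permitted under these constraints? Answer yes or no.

no

[tvju] — violates constraint (e): syllable 1 onset /tvj/ has 3 consonants (> 2) → not permitted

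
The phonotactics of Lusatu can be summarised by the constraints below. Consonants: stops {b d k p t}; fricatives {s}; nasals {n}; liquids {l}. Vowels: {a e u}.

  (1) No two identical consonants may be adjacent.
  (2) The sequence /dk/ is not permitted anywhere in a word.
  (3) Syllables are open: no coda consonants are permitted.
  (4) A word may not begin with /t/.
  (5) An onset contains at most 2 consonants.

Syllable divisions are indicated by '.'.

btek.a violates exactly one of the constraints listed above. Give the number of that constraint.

3

btek.a: syllable 1 coda /k/ has 1 consonant (> 0).
This is a violation of constraint 3: "Syllables are open: no coda consonants are permitted."
The remaining constraints (1, 2, 4, 5) are satisfied.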